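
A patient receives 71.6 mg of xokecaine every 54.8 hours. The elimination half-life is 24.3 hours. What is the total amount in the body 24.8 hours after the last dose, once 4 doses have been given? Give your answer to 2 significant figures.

45 mg

The 4 doses were given 189.2, 134.4, 79.6, 24.8 hours ago.
Total = 71.6·(1/2)^(189.2/24.3) + 71.6·(1/2)^(134.4/24.3) + 71.6·(1/2)^(79.6/24.3) + 71.6·(1/2)^(24.8/24.3)
      = 0.32441 + 1.5487 + 7.393 + 35.293 ≈ 44.559 mg.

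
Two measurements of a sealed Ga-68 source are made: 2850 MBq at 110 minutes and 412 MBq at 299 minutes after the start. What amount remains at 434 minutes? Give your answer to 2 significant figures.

100 MBq

Over Δt = 299 − 110 = 189 minutes, the level fell by a factor of 2850/412 ≈ 6.9175.
n = log₂(6.9175) ≈ 2.7902 half-lives, so t½ = 189/2.7902 ≈ 67.736 minutes.
From t = 299 to t = 434: 412 × (1/2)^((434−299)/67.736) ≈ 103.5 MBq.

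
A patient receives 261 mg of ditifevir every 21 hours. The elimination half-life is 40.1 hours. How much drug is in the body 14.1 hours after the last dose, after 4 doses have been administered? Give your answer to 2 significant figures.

510 mg

The 4 doses were given 77.1, 56.1, 35.1, 14.1 hours ago.
Total = 261·(1/2)^(77.1/40.1) + 261·(1/2)^(56.1/40.1) + 261·(1/2)^(35.1/40.1) + 261·(1/2)^(14.1/40.1)
      = 68.842 + 98.969 + 142.28 + 204.55 ≈ 514.64 mg.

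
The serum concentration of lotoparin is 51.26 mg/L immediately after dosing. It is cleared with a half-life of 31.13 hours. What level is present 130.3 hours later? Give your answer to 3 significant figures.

2.82 mg/L

Number of half-lives: n = 130.3/31.13 ≈ 4.1857.
Remaining = 51.26 × (1/2)^4.1857 = 51.26 × 0.054952 ≈ 2.8169 mg/L.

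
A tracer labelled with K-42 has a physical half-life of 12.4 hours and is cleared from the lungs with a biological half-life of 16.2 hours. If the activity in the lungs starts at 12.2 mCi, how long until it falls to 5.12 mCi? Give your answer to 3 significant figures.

1/t_eff = 1/t_phys + 1/t_biol = 1/12.4 + 1/16.2 = 0.14237 per hour.
t_eff = 12.4 × 16.2 / (12.4 + 16.2) ≈ 7.0238 hours.
n = log₂(12.2/5.12) ≈ 1.2527; t = 1.2527 × 7.0238 ≈ 8.7984 hours.

8.80 hours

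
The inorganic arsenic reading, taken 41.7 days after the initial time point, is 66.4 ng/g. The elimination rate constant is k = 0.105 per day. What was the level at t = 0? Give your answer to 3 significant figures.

5290 ng/g

t½ = ln 2 / k = 0.69315 / 0.105 ≈ 6.6014 days.
Number of half-lives elapsed: n = 41.7/6.6014 ≈ 6.3168.
A₀ = A × 2^n = 66.4 × 2^6.3168 = 66.4 × 79.718 ≈ 5293.3 ng/g.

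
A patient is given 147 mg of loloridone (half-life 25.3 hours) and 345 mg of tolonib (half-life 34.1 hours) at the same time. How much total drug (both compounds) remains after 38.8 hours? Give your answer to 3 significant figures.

loloridone: 147 × (1/2)^(38.8/25.3) = 147 × (1/2)^1.5336 ≈ 50.776 mg.
tolonib: 345 × (1/2)^(38.8/34.1) = 345 × (1/2)^1.1378 ≈ 156.78 mg.
Total = 50.776 + 156.78 ≈ 207.56 mg.

208 mg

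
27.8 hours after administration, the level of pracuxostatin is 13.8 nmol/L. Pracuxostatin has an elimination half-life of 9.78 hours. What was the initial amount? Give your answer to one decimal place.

99.0 nmol/L

Number of half-lives elapsed: n = 27.8/9.78 ≈ 2.8425.
A₀ = A × 2^n = 13.8 × 2^2.8425 = 13.8 × 7.1728 ≈ 98.985 nmol/L.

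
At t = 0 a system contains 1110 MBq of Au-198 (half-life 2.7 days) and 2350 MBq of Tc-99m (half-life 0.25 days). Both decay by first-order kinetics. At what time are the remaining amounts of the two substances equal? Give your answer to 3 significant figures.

0.298 days

Set 1110·(1/2)^(t/2.7) = 2350·(1/2)^(t/0.25).
Taking log₂: log₂(1110/2350) = t·(1/2.7 − 1/0.25).
log₂(0.47234) = -1.0821; 1/2.7 − 1/0.25 = -3.6296.
t = -1.0821 / -3.6296 ≈ 0.29813 days.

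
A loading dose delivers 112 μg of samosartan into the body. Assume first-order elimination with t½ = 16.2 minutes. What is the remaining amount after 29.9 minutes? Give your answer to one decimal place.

31.2 μg

Number of half-lives: n = 29.9/16.2 ≈ 1.8457.
Remaining = 112 × (1/2)^1.8457 = 112 × 0.27822 ≈ 31.161 μg.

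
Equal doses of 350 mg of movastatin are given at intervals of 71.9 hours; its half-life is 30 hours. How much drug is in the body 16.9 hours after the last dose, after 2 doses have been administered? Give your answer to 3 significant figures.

282 mg

The 2 doses were given 88.8, 16.9 hours ago.
Total = 350·(1/2)^(88.8/30) + 350·(1/2)^(16.9/30)
      = 44.98 + 236.86 ≈ 281.84 mg.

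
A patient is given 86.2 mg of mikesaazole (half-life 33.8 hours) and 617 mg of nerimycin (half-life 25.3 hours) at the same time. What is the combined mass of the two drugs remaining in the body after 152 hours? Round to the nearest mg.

mikesaazole: 86.2 × (1/2)^(152/33.8) = 86.2 × (1/2)^4.497 ≈ 3.8174 mg.
nerimycin: 617 × (1/2)^(152/25.3) = 617 × (1/2)^6.0079 ≈ 9.5879 mg.
Total = 3.8174 + 9.5879 ≈ 13.405 mg.

13 mg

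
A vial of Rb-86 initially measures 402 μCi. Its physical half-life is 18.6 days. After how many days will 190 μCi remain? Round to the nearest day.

20 days

Fraction remaining = 190/402 ≈ 0.47264.
n = log₂(402/190) = ln(2.1158)/ln 2 ≈ 1.0812 half-lives.
t = n × t½ = 1.0812 × 18.6 ≈ 20.11 days.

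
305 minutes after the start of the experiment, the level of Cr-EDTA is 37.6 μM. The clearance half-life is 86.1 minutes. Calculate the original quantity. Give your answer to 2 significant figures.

440 μM

Number of half-lives elapsed: n = 305/86.1 ≈ 3.5424.
A₀ = A × 2^n = 37.6 × 2^3.5424 = 37.6 × 11.651 ≈ 438.08 μM.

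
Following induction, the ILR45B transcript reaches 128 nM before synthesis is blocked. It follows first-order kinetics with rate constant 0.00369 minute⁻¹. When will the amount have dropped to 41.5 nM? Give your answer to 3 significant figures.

t½ = ln 2 / k = 0.69315 / 0.00369 ≈ 187.84 minutes.
Fraction remaining = 41.5/128 ≈ 0.32422.
n = log₂(128/41.5) = ln(3.0843)/ln 2 ≈ 1.625 half-lives.
t = n × t½ = 1.625 × 187.84 ≈ 305.24 minutes.

305 minutes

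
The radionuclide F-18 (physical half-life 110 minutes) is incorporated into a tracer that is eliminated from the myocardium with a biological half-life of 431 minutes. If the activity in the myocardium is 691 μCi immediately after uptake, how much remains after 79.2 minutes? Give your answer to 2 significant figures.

1/t_eff = 1/t_phys + 1/t_biol = 1/110 + 1/431 = 0.011411 per minute.
t_eff = 110 × 431 / (110 + 431) ≈ 87.634 minutes.
Remaining = 691 × (1/2)^(79.2/87.634) = 691 × (1/2)^0.90376 ≈ 369.33 μCi.

370 μCi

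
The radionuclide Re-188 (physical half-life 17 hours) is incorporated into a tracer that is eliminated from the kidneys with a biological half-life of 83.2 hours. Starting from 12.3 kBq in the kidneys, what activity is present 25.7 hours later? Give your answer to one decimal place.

1/t_eff = 1/t_phys + 1/t_biol = 1/17 + 1/83.2 = 0.070843 per hour.
t_eff = 17 × 83.2 / (17 + 83.2) ≈ 14.116 hours.
Remaining = 12.3 × (1/2)^(25.7/14.116) = 12.3 × (1/2)^1.8207 ≈ 3.482 kBq.

3.5 kBq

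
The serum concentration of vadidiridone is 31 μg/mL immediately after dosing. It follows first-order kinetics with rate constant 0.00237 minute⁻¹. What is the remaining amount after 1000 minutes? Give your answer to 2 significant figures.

t½ = ln 2 / λ = 0.69315 / 0.00237 ≈ 292.47 minutes.
Number of half-lives: n = 1000/292.47 ≈ 3.4192.
Remaining = 31 × (1/2)^3.4192 = 31 × 0.093481 ≈ 2.8979 μg/mL.

2.9 μg/mL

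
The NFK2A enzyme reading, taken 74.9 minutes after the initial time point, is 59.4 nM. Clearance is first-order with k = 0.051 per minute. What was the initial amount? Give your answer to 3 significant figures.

t½ = ln 2 / k = 0.69315 / 0.051 ≈ 13.591 minutes.
Number of half-lives elapsed: n = 74.9/13.591 ≈ 5.511.
A₀ = A × 2^n = 59.4 × 2^5.511 = 59.4 × 45.6 ≈ 2708.6 nM.

2710 nM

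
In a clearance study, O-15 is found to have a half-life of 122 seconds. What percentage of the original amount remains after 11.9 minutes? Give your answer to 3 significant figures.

1.73%

11.9 minutes = 714 seconds.
n = 714/122 ≈ 5.8525 half-lives.
Fraction remaining = (1/2)^5.8525 ≈ 0.017307, i.e. 1.7307%.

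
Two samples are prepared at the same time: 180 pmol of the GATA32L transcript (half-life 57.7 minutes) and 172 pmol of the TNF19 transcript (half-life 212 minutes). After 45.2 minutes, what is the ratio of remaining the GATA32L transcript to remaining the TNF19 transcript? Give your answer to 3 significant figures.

GATA32L transcript: 180 × (1/2)^(45.2/57.7) = 180 × (1/2)^0.78336 ≈ 104.58 pmol.
TNF19 transcript: 172 × (1/2)^(45.2/212) = 172 × (1/2)^0.21321 ≈ 148.37 pmol.
Ratio ≈ 104.58 / 148.37 ≈ 0.70487.

0.705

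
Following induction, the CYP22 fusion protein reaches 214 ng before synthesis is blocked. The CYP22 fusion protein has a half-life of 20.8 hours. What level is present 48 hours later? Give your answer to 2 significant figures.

43 ng

Number of half-lives: n = 48/20.8 ≈ 2.3077.
Remaining = 214 × (1/2)^2.3077 = 214 × 0.20198 ≈ 43.224 ng.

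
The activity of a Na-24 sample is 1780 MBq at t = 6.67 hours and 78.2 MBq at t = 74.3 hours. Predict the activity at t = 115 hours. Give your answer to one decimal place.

11.9 MBq

Over Δt = 74.3 − 6.67 = 67.63 hours, the level fell by a factor of 1780/78.2 ≈ 22.762.
n = log₂(22.762) ≈ 4.5086 half-lives, so t½ = 67.63/4.5086 ≈ 15 hours.
From t = 74.3 to t = 115: 78.2 × (1/2)^((115−74.3)/15) ≈ 11.924 MBq.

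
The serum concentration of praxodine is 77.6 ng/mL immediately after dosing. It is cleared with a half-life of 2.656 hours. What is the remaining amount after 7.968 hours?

9.7 ng/mL

Elapsed time is 3 half-lives (7.968/2.656).
Each half-life halves the amount: 77.6 × (1/2)^3 = 77.6/8 = 9.7 ng/mL.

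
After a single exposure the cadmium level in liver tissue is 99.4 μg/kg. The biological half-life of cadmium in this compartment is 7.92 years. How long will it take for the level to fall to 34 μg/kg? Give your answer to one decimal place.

12.3 years

Fraction remaining = 34/99.4 ≈ 0.34205.
n = log₂(99.4/34) = ln(2.9235)/ln 2 ≈ 1.5477 half-lives.
t = n × t½ = 1.5477 × 7.92 ≈ 12.258 years.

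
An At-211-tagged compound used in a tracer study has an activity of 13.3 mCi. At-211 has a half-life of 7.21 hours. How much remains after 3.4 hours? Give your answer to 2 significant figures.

Number of half-lives: n = 3.4/7.21 ≈ 0.47157.
Remaining = 13.3 × (1/2)^0.47157 = 13.3 × 0.72118 ≈ 9.5917 mCi.

9.6 mCi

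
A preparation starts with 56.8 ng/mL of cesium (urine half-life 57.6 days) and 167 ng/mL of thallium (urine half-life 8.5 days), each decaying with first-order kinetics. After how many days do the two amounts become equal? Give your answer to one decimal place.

15.5 days

Set 56.8·(1/2)^(t/57.6) = 167·(1/2)^(t/8.5).
Taking log₂: log₂(56.8/167) = t·(1/57.6 − 1/8.5).
log₂(0.34012) = -1.5559; 1/57.6 − 1/8.5 = -0.10029.
t = -1.5559 / -0.10029 ≈ 15.514 days.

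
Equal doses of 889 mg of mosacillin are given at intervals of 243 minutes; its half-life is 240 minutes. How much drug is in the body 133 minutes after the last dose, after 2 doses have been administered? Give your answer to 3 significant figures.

906 mg

The 2 doses were given 376, 133 minutes ago.
Total = 889·(1/2)^(376/240) + 889·(1/2)^(133/240)
      = 300.12 + 605.45 ≈ 905.57 mg.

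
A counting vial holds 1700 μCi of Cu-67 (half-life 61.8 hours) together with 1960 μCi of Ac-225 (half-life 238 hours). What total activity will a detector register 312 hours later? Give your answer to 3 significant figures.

Cu-67: 1700 × (1/2)^(312/61.8) = 1700 × (1/2)^5.0485 ≈ 51.367 μCi.
Ac-225: 1960 × (1/2)^(312/238) = 1960 × (1/2)^1.3109 ≈ 790 μCi.
Total = 51.367 + 790 ≈ 841.37 μCi.

841 μCi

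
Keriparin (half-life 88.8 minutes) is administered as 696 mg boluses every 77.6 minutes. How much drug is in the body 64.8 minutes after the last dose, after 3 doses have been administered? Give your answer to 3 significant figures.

The 3 doses were given 220, 142.4, 64.8 minutes ago.
Total = 696·(1/2)^(220/88.8) + 696·(1/2)^(142.4/88.8) + 696·(1/2)^(64.8/88.8)
      = 124.97 + 229.02 + 419.7 ≈ 773.69 mg.

774 mg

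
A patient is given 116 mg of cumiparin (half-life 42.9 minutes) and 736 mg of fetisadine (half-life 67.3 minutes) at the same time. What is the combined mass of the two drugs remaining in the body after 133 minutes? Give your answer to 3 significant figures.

cumiparin: 116 × (1/2)^(133/42.9) = 116 × (1/2)^3.1002 ≈ 13.527 mg.
fetisadine: 736 × (1/2)^(133/67.3) = 736 × (1/2)^1.9762 ≈ 187.06 mg.
Total = 13.527 + 187.06 ≈ 200.58 mg.

201 mg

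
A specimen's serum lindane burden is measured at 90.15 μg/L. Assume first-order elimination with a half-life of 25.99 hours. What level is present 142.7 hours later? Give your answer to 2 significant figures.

Number of half-lives: n = 142.7/25.99 ≈ 5.4906.
Remaining = 90.15 × (1/2)^5.4906 = 90.15 × 0.022242 ≈ 2.0051 μg/L.

2.0 μg/L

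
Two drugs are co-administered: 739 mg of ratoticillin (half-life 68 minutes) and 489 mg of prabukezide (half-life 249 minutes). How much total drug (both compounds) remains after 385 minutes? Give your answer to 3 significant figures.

182 mg

ratoticillin: 739 × (1/2)^(385/68) = 739 × (1/2)^5.6618 ≈ 14.598 mg.
prabukezide: 489 × (1/2)^(385/249) = 489 × (1/2)^1.5462 ≈ 167.44 mg.
Total = 14.598 + 167.44 ≈ 182.04 mg.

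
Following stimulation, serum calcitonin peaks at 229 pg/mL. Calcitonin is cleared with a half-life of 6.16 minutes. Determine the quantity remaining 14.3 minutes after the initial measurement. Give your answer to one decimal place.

Number of half-lives: n = 14.3/6.16 ≈ 2.3214.
Remaining = 229 × (1/2)^2.3214 = 229 × 0.20007 ≈ 45.816 pg/mL.

45.8 pg/mL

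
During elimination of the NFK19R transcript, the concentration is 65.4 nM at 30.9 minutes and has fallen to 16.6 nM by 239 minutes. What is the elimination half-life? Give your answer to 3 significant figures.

105 minutes

Over Δt = 239 − 30.9 = 208.1 minutes, the level fell by a factor of 65.4/16.6 ≈ 3.9398.
n = log₂(3.9398) ≈ 1.9781 half-lives, so t½ = 208.1/1.9781 ≈ 105.2 minutes.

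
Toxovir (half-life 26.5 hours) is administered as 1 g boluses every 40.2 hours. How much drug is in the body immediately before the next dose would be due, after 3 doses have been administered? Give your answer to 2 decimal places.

The 3 doses were given 120.6, 80.4, 40.2 hours ago.
Total = 1·(1/2)^(120.6/26.5) + 1·(1/2)^(80.4/26.5) + 1·(1/2)^(40.2/26.5)
      = 0.042661 + 0.12209 + 0.34942 ≈ 0.51417 g.

0.51 g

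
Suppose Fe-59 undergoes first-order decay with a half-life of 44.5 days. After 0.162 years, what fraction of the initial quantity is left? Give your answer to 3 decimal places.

0.398

0.162 years = 59.13 days.
n = 59.13/44.5 ≈ 1.3288 half-lives.
Fraction remaining = (1/2)^1.3288 ≈ 0.39811.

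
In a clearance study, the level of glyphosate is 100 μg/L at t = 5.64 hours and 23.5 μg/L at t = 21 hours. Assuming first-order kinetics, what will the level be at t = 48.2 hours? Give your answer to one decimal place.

Over Δt = 21 − 5.64 = 15.36 hours, the level fell by a factor of 100/23.5 ≈ 4.2553.
n = log₂(4.2553) ≈ 2.0893 half-lives, so t½ = 15.36/2.0893 ≈ 7.3519 hours.
From t = 21 to t = 48.2: 23.5 × (1/2)^((48.2−21)/7.3519) ≈ 1.8086 μg/L.

1.8 μg/L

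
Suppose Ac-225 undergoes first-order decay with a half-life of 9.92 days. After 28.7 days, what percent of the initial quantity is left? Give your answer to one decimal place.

n = 28.7/9.92 ≈ 2.8931 half-lives.
Fraction remaining = (1/2)^2.8931 ≈ 0.13461, i.e. 13.461%.

13.5%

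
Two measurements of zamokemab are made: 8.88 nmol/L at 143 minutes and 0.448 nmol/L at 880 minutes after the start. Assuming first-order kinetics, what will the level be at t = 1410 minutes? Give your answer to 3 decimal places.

0.052 nmol/L

Over Δt = 880 − 143 = 737 minutes, the level fell by a factor of 8.88/0.448 ≈ 19.821.
n = log₂(19.821) ≈ 4.309 half-lives, so t½ = 737/4.309 ≈ 171.04 minutes.
From t = 880 to t = 1410: 0.448 × (1/2)^((1410−880)/171.04) ≈ 0.052296 nmol/L.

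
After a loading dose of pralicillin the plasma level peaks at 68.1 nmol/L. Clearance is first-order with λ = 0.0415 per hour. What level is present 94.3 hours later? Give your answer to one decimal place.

t½ = ln 2 / λ = 0.69315 / 0.0415 ≈ 16.702 hours.
Number of half-lives: n = 94.3/16.702 ≈ 5.6459.
Remaining = 68.1 × (1/2)^5.6459 = 68.1 × 0.019971 ≈ 1.3601 nmol/L.

1.4 nmol/L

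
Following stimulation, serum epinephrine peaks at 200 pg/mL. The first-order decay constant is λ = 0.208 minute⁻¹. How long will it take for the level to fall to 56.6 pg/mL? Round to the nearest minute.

6 minutes

t½ = ln 2 / λ = 0.69315 / 0.208 ≈ 3.3324 minutes.
Fraction remaining = 56.6/200 ≈ 0.283.
n = log₂(200/56.6) = ln(3.5336)/ln 2 ≈ 1.8211 half-lives.
t = n × t½ = 1.8211 × 3.3324 ≈ 6.0688 minutes.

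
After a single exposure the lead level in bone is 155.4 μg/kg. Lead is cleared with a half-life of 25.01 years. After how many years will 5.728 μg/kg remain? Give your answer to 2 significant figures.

120 years

Fraction remaining = 5.728/155.4 ≈ 0.03686.
n = log₂(155.4/5.728) = ln(27.13)/ln 2 ≈ 4.7618 half-lives.
t = n × t½ = 4.7618 × 25.01 ≈ 119.09 years.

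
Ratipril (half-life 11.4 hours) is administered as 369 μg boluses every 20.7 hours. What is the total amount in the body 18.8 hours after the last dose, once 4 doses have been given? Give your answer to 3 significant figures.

The 4 doses were given 80.9, 60.2, 39.5, 18.8 hours ago.
Total = 369·(1/2)^(80.9/11.4) + 369·(1/2)^(60.2/11.4) + 369·(1/2)^(39.5/11.4) + 369·(1/2)^(18.8/11.4)
      = 2.6963 + 9.4924 + 33.418 + 117.65 ≈ 163.26 μg.

163 μg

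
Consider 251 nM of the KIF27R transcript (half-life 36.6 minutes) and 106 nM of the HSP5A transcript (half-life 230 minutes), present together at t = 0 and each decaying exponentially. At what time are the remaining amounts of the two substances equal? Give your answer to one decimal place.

Set 251·(1/2)^(t/36.6) = 106·(1/2)^(t/230).
Taking log₂: log₂(251/106) = t·(1/36.6 − 1/230).
log₂(2.3679) = 1.2436; 1/36.6 − 1/230 = 0.022975.
t = 1.2436 / 0.022975 ≈ 54.13 minutes.

54.1 minutes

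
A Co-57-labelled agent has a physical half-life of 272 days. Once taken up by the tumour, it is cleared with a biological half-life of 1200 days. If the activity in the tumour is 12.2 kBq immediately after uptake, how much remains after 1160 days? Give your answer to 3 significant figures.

0.325 kBq

1/t_eff = 1/t_phys + 1/t_biol = 1/272 + 1/1200 = 0.0045098 per day.
t_eff = 272 × 1200 / (272 + 1200) ≈ 221.74 days.
Remaining = 12.2 × (1/2)^(1160/221.74) = 12.2 × (1/2)^5.2314 ≈ 0.32476 kBq.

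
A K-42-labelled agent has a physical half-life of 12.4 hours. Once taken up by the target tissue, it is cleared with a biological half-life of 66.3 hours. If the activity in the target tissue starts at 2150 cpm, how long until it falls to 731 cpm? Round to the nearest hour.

1/t_eff = 1/t_phys + 1/t_biol = 1/12.4 + 1/66.3 = 0.095728 per hour.
t_eff = 12.4 × 66.3 / (12.4 + 66.3) ≈ 10.446 hours.
n = log₂(2150/731) ≈ 1.5564; t = 1.5564 × 10.446 ≈ 16.258 hours.

16 hours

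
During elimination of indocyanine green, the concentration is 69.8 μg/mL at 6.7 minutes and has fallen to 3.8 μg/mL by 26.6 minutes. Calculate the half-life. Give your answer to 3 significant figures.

4.74 minutes

Over Δt = 26.6 − 6.7 = 19.9 minutes, the level fell by a factor of 69.8/3.8 ≈ 18.368.
n = log₂(18.368) ≈ 4.1992 half-lives, so t½ = 19.9/4.1992 ≈ 4.739 minutes.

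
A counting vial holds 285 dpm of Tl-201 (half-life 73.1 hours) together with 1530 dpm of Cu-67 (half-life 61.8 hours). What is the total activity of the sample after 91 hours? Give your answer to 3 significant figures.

672 dpm

Tl-201: 285 × (1/2)^(91/73.1) = 285 × (1/2)^1.2449 ≈ 120.25 dpm.
Cu-67: 1530 × (1/2)^(91/61.8) = 1530 × (1/2)^1.4725 ≈ 551.35 dpm.
Total = 120.25 + 551.35 ≈ 671.6 dpm.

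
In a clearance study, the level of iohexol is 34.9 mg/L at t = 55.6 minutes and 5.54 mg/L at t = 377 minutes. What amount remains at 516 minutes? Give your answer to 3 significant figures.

2.50 mg/L

Over Δt = 377 − 55.6 = 321.4 minutes, the level fell by a factor of 34.9/5.54 ≈ 6.2996.
n = log₂(6.2996) ≈ 2.6553 half-lives, so t½ = 321.4/2.6553 ≈ 121.04 minutes.
From t = 377 to t = 516: 5.54 × (1/2)^((516−377)/121.04) ≈ 2.4993 mg/L.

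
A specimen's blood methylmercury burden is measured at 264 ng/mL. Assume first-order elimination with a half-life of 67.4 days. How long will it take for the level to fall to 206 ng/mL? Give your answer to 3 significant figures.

Fraction remaining = 206/264 ≈ 0.7803.
n = log₂(264/206) = ln(1.2816)/ln 2 ≈ 0.35789 half-lives.
t = n × t½ = 0.35789 × 67.4 ≈ 24.122 days.

24.1 days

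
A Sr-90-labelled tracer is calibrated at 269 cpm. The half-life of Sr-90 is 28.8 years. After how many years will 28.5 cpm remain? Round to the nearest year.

Fraction remaining = 28.5/269 ≈ 0.10595.
n = log₂(269/28.5) = ln(9.4386)/ln 2 ≈ 3.2386 half-lives.
t = n × t½ = 3.2386 × 28.8 ≈ 93.271 years.

93 years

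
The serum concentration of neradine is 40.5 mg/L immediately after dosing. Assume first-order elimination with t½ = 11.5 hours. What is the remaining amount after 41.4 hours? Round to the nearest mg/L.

3 mg/L

Number of half-lives: n = 41.4/11.5 ≈ 3.6.
Remaining = 40.5 × (1/2)^3.6 = 40.5 × 0.082469 ≈ 3.34 mg/L.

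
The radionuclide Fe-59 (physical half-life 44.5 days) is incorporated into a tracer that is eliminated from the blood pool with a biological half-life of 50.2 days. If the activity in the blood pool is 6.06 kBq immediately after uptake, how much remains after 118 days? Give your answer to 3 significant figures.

1/t_eff = 1/t_phys + 1/t_biol = 1/44.5 + 1/50.2 = 0.042392 per day.
t_eff = 44.5 × 50.2 / (44.5 + 50.2) ≈ 23.589 days.
Remaining = 6.06 × (1/2)^(118/23.589) = 6.06 × (1/2)^5.0023 ≈ 0.18908 kBq.

0.189 kBq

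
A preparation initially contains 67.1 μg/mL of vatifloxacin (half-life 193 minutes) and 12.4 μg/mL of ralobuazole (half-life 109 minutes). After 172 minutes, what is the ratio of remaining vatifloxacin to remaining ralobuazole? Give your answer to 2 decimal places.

8.71

vatifloxacin: 67.1 × (1/2)^(172/193) = 67.1 × (1/2)^0.89119 ≈ 36.178 μg/mL.
ralobuazole: 12.4 × (1/2)^(172/109) = 12.4 × (1/2)^1.578 ≈ 4.1534 μg/mL.
Ratio ≈ 36.178 / 4.1534 ≈ 8.7105.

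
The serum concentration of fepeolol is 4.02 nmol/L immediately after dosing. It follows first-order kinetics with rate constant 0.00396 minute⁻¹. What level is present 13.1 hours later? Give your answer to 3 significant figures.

0.179 nmol/L

t½ = ln 2 / k = 0.69315 / 0.00396 ≈ 175.04 minutes.
Convert the elapsed time: 13.1 hours = 786 minutes.
Number of half-lives: n = 786/175.04 ≈ 4.4905.
Remaining = 4.02 × (1/2)^4.4905 = 4.02 × 0.044487 ≈ 0.17884 nmol/L.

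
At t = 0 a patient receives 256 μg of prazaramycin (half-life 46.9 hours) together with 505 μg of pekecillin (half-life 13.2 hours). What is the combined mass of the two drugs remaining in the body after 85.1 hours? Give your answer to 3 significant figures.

78.6 μg

prazaramycin: 256 × (1/2)^(85.1/46.9) = 256 × (1/2)^1.8145 ≈ 72.782 μg.
pekecillin: 505 × (1/2)^(85.1/13.2) = 505 × (1/2)^6.447 ≈ 5.7884 μg.
Total = 72.782 + 5.7884 ≈ 78.57 μg.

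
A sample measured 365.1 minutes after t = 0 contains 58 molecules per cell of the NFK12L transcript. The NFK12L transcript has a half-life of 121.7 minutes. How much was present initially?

464 molecules per cell

Number of half-lives elapsed: n = 365.1/121.7 ≈ 3.
A₀ = A × 2^n = 58 × 2^3 = 58 × 8 ≈ 464 molecules per cell.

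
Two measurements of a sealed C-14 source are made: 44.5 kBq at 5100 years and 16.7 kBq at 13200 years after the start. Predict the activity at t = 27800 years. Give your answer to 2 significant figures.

Over Δt = 13200 − 5100 = 8100 years, the level fell by a factor of 44.5/16.7 ≈ 2.6647.
n = log₂(2.6647) ≈ 1.414 half-lives, so t½ = 8100/1.414 ≈ 5728.6 years.
From t = 13200 to t = 27800: 16.7 × (1/2)^((27800−13200)/5728.6) ≈ 2.8543 kBq.

2.9 kBq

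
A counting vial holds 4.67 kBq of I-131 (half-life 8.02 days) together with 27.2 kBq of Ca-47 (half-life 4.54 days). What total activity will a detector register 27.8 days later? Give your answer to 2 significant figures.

I-131: 4.67 × (1/2)^(27.8/8.02) = 4.67 × (1/2)^3.4663 ≈ 0.42252 kBq.
Ca-47: 27.2 × (1/2)^(27.8/4.54) = 27.2 × (1/2)^6.1233 ≈ 0.39017 kBq.
Total = 0.42252 + 0.39017 ≈ 0.81269 kBq.

0.81 kBq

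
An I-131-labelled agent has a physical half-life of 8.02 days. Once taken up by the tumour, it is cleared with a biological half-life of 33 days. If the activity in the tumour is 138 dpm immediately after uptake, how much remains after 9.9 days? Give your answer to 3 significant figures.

1/t_eff = 1/t_phys + 1/t_biol = 1/8.02 + 1/33 = 0.15499 per day.
t_eff = 8.02 × 33 / (8.02 + 33) ≈ 6.452 days.
Remaining = 138 × (1/2)^(9.9/6.452) = 138 × (1/2)^1.5344 ≈ 47.64 dpm.

47.6 dpm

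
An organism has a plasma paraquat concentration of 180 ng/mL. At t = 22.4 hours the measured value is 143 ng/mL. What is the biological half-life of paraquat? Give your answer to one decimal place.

A/A₀ = 143/180 ≈ 0.79444.
n = log₂(1.2587) ≈ 0.33198 half-lives elapsed in 22.4 hours.
t½ = 22.4/0.33198 ≈ 67.474 hours.

67.5 hours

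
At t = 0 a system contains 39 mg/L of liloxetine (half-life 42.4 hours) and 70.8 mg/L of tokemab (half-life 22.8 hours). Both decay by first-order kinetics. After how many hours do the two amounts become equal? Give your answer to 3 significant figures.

42.4 hours

Set 39·(1/2)^(t/42.4) = 70.8·(1/2)^(t/22.8).
Taking log₂: log₂(39/70.8) = t·(1/42.4 − 1/22.8).
log₂(0.55085) = -0.86028; 1/42.4 − 1/22.8 = -0.020275.
t = -0.86028 / -0.020275 ≈ 42.431 hours.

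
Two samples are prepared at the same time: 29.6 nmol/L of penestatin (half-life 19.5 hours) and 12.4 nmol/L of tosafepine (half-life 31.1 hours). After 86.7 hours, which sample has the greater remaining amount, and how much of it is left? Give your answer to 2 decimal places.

tosafepine, 1.80 nmol/L

penestatin: 29.6 × (1/2)^4.4462 ≈ 1.3579 nmol/L.
tosafepine: 12.4 × (1/2)^2.7878 ≈ 1.7956 nmol/L.
Tosafepine has more remaining, at ≈ 1.7956 nmol/L.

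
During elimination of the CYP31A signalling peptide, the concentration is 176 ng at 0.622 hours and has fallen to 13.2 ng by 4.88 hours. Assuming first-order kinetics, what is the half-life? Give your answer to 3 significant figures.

Over Δt = 4.88 − 0.622 = 4.258 hours, the level fell by a factor of 176/13.2 ≈ 13.333.
n = log₂(13.333) ≈ 3.737 half-lives, so t½ = 4.258/3.737 ≈ 1.1394 hours.

1.14 hours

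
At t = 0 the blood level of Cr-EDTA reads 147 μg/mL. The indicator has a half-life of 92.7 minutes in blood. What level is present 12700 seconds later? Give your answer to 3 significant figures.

Convert the elapsed time: 12700 seconds = 211.667 minutes.
Number of half-lives: n = 211.667/92.7 ≈ 2.2834.
Remaining = 147 × (1/2)^2.2834 = 147 × 0.20542 ≈ 30.197 μg/mL.

30.2 μg/mL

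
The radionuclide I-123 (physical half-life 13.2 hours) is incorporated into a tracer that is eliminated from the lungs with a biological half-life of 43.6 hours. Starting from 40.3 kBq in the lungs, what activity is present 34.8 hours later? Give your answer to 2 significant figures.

3.7 kBq

1/t_eff = 1/t_phys + 1/t_biol = 1/13.2 + 1/43.6 = 0.098693 per hour.
t_eff = 13.2 × 43.6 / (13.2 + 43.6) ≈ 10.132 hours.
Remaining = 40.3 × (1/2)^(34.8/10.132) = 40.3 × (1/2)^3.4345 ≈ 3.7274 kBq.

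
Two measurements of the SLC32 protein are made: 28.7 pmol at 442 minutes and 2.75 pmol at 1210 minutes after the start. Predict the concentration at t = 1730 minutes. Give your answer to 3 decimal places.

Over Δt = 1210 − 442 = 768 minutes, the level fell by a factor of 28.7/2.75 ≈ 10.436.
n = log₂(10.436) ≈ 3.3835 half-lives, so t½ = 768/3.3835 ≈ 226.98 minutes.
From t = 1210 to t = 1730: 2.75 × (1/2)^((1730−1210)/226.98) ≈ 0.56194 pmol.

0.562 pmol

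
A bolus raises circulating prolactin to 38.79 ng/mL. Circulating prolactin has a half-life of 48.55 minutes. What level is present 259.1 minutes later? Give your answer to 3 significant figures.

0.960 ng/mL

Number of half-lives: n = 259.1/48.55 ≈ 5.3368.
Remaining = 38.79 × (1/2)^5.3368 = 38.79 × 0.024744 ≈ 0.95983 ng/mL.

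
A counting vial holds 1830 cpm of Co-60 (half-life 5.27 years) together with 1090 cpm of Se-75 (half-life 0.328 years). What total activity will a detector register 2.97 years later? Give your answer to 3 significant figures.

Co-60: 1830 × (1/2)^(2.97/5.27) = 1830 × (1/2)^0.56357 ≈ 1238.2 cpm.
Se-75: 1090 × (1/2)^(2.97/0.328) = 1090 × (1/2)^9.0549 ≈ 2.0494 cpm.
Total = 1238.2 + 2.0494 ≈ 1240.3 cpm.

1240 cpm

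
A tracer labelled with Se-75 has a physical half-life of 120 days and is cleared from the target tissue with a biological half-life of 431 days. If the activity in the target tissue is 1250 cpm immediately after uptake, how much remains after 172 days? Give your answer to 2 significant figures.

1/t_eff = 1/t_phys + 1/t_biol = 1/120 + 1/431 = 0.010654 per day.
t_eff = 120 × 431 / (120 + 431) ≈ 93.866 days.
Remaining = 1250 × (1/2)^(172/93.866) = 1250 × (1/2)^1.8324 ≈ 351 cpm.

350 cpm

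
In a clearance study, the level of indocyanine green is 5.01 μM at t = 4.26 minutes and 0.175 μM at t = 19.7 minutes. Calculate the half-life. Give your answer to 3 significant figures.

3.19 minutes

Over Δt = 19.7 − 4.26 = 15.44 minutes, the level fell by a factor of 5.01/0.175 ≈ 28.629.
n = log₂(28.629) ≈ 4.8394 half-lives, so t½ = 15.44/4.8394 ≈ 3.1905 minutes.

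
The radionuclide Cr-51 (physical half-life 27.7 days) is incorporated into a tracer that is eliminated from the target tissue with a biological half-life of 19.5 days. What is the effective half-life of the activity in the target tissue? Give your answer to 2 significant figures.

1/t_eff = 1/t_phys + 1/t_biol = 1/27.7 + 1/19.5 = 0.087383 per day.
t_eff = 27.7 × 19.5 / (27.7 + 19.5) ≈ 11.444 days.

11 days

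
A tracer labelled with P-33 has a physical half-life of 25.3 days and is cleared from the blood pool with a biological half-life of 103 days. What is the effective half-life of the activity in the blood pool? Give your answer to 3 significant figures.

1/t_eff = 1/t_phys + 1/t_biol = 1/25.3 + 1/103 = 0.049234 per day.
t_eff = 25.3 × 103 / (25.3 + 103) ≈ 20.311 days.

20.3 days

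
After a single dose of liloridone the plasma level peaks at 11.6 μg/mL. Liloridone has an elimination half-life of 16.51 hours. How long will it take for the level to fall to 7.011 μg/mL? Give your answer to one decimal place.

12.0 hours

Fraction remaining = 7.011/11.6 ≈ 0.6044.
n = log₂(11.6/7.011) = ln(1.6545)/ln 2 ≈ 0.72643 half-lives.
t = n × t½ = 0.72643 × 16.51 ≈ 11.993 hours.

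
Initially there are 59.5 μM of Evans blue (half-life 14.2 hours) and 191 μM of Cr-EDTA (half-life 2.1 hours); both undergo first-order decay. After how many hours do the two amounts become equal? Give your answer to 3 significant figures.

Set 59.5·(1/2)^(t/14.2) = 191·(1/2)^(t/2.1).
Taking log₂: log₂(59.5/191) = t·(1/14.2 − 1/2.1).
log₂(0.31152) = -1.6826; 1/14.2 − 1/2.1 = -0.40577.
t = -1.6826 / -0.40577 ≈ 4.1467 hours.

4.15 hours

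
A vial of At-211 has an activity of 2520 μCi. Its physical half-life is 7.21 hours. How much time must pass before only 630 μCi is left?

14.42 hours

630/2520 = 1/4, so 2 half-lives have elapsed.
t = 2 × 7.21 = 14.42 hours.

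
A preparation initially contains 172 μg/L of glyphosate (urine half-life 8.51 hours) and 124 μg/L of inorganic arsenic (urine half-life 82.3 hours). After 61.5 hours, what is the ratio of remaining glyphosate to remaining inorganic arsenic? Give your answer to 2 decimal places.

0.02

glyphosate: 172 × (1/2)^(61.5/8.51) = 172 × (1/2)^7.2268 ≈ 1.1483 μg/L.
inorganic arsenic: 124 × (1/2)^(61.5/82.3) = 124 × (1/2)^0.74727 ≈ 73.871 μg/L.
Ratio ≈ 1.1483 / 73.871 ≈ 0.015544.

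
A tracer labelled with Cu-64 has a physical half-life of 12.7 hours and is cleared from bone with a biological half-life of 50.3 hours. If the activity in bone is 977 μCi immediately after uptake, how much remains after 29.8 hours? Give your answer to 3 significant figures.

1/t_eff = 1/t_phys + 1/t_biol = 1/12.7 + 1/50.3 = 0.098621 per hour.
t_eff = 12.7 × 50.3 / (12.7 + 50.3) ≈ 10.14 hours.
Remaining = 977 × (1/2)^(29.8/10.14) = 977 × (1/2)^2.9389 ≈ 127.41 μCi.

127 μCi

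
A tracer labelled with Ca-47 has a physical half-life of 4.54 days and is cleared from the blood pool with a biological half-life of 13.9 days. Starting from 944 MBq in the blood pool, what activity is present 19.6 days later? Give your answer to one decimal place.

1/t_eff = 1/t_phys + 1/t_biol = 1/4.54 + 1/13.9 = 0.29221 per day.
t_eff = 4.54 × 13.9 / (4.54 + 13.9) ≈ 3.4222 days.
Remaining = 944 × (1/2)^(19.6/3.4222) = 944 × (1/2)^5.7273 ≈ 17.82 MBq.

17.8 MBq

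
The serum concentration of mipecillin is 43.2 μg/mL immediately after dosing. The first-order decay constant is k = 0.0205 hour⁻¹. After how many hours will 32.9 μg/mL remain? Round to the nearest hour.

13 hours

t½ = ln 2 / k = 0.69315 / 0.0205 ≈ 33.812 hours.
Fraction remaining = 32.9/43.2 ≈ 0.76157.
n = log₂(43.2/32.9) = ln(1.3131)/ln 2 ≈ 0.39294 half-lives.
t = n × t½ = 0.39294 × 33.812 ≈ 13.286 hours.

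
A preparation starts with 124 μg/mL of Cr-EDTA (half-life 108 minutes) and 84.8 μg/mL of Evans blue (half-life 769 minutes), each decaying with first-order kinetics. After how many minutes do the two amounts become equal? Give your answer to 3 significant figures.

68.9 minutes

Set 124·(1/2)^(t/108) = 84.8·(1/2)^(t/769).
Taking log₂: log₂(124/84.8) = t·(1/108 − 1/769).
log₂(1.4623) = 0.5482; 1/108 − 1/769 = 0.0079589.
t = 0.5482 / 0.0079589 ≈ 68.88 minutes.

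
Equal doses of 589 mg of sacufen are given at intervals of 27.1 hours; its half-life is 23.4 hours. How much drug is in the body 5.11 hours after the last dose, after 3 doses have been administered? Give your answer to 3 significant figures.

The 3 doses were given 59.31, 32.21, 5.11 hours ago.
Total = 589·(1/2)^(59.31/23.4) + 589·(1/2)^(32.21/23.4) + 589·(1/2)^(5.11/23.4)
      = 101.65 + 226.86 + 506.26 ≈ 834.77 mg.

835 mg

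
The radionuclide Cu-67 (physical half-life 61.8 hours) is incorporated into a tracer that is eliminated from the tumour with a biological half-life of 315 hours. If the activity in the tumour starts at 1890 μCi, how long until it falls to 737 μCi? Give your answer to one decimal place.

70.2 hours

1/t_eff = 1/t_phys + 1/t_biol = 1/61.8 + 1/315 = 0.019356 per hour.
t_eff = 61.8 × 315 / (61.8 + 315) ≈ 51.664 hours.
n = log₂(1890/737) ≈ 1.3586; t = 1.3586 × 51.664 ≈ 70.193 hours.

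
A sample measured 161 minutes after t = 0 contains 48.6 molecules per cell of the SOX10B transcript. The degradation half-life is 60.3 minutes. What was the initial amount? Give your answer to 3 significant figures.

Number of half-lives elapsed: n = 161/60.3 ≈ 2.67.
A₀ = A × 2^n = 48.6 × 2^2.67 = 48.6 × 6.3642 ≈ 309.3 molecules per cell.

309 molecules per cell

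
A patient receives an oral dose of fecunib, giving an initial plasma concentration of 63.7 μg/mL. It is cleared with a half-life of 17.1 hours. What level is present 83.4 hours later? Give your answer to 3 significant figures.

2.17 μg/mL

Number of half-lives: n = 83.4/17.1 ≈ 4.8772.
Remaining = 63.7 × (1/2)^4.8772 = 63.7 × 0.034027 ≈ 2.1675 μg/mL.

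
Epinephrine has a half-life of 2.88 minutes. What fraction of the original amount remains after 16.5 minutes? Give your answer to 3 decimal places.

0.019

n = 16.5/2.88 ≈ 5.7292 half-lives.
Fraction remaining = (1/2)^5.7292 ≈ 0.018852.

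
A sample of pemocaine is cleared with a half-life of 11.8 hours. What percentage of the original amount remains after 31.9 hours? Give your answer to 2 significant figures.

15%

n = 31.9/11.8 ≈ 2.7034 half-lives.
Fraction remaining = (1/2)^2.7034 ≈ 0.15353, i.e. 15.353%.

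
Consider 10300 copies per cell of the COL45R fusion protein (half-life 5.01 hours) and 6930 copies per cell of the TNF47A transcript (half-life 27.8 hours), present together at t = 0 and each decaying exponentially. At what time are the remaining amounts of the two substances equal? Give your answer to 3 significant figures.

3.49 hours

Set 10300·(1/2)^(t/5.01) = 6930·(1/2)^(t/27.8).
Taking log₂: log₂(10300/6930) = t·(1/5.01 − 1/27.8).
log₂(1.4863) = 0.57172; 1/5.01 − 1/27.8 = 0.16363.
t = 0.57172 / 0.16363 ≈ 3.494 hours.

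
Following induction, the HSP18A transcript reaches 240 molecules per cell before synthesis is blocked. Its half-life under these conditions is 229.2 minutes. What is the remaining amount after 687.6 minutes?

Elapsed time is 3 half-lives (687.6/229.2).
Each half-life halves the amount: 240 × (1/2)^3 = 240/8 = 30 molecules per cell.

30 molecules per cell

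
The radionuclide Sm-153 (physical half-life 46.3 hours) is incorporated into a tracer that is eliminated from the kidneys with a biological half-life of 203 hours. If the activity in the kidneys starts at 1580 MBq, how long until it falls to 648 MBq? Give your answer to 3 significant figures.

1/t_eff = 1/t_phys + 1/t_biol = 1/46.3 + 1/203 = 0.026524 per hour.
t_eff = 46.3 × 203 / (46.3 + 203) ≈ 37.701 hours.
n = log₂(1580/648) ≈ 1.2859; t = 1.2859 × 37.701 ≈ 48.478 hours.

48.5 hours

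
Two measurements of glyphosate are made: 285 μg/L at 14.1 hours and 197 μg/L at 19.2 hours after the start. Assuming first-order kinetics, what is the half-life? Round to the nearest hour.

Over Δt = 19.2 − 14.1 = 5.1 hours, the level fell by a factor of 285/197 ≈ 1.4467.
n = log₂(1.4467) ≈ 0.53277 half-lives, so t½ = 5.1/0.53277 ≈ 9.5727 hours.

10 hours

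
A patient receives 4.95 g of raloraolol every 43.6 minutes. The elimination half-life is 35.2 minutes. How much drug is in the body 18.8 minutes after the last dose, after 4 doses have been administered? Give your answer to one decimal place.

5.7 g

The 4 doses were given 149.6, 106, 62.4, 18.8 minutes ago.
Total = 4.95·(1/2)^(149.6/35.2) + 4.95·(1/2)^(106/35.2) + 4.95·(1/2)^(62.4/35.2) + 4.95·(1/2)^(18.8/35.2)
      = 0.26015 + 0.6139 + 1.4486 + 3.4184 ≈ 5.7411 g.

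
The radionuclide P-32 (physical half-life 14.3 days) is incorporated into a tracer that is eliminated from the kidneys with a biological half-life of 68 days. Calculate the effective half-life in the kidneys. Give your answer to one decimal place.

11.8 days

1/t_eff = 1/t_phys + 1/t_biol = 1/14.3 + 1/68 = 0.084636 per day.
t_eff = 14.3 × 68 / (14.3 + 68) ≈ 11.815 days.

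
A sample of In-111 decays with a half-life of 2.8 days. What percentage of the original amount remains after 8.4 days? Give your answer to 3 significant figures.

12.5%

n = 8.4/2.8 ≈ 3 half-lives.
Fraction remaining = (1/2)^3 ≈ 0.125, i.e. 12.5%.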